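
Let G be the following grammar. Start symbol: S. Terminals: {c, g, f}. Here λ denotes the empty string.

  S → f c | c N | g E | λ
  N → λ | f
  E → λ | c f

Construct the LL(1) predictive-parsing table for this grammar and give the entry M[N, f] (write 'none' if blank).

FIRST(S) = {λ, c, f, g}
FIRST(N) = {λ, f}
FIRST(E) = {λ, c}
FOLLOW(S) includes $ since S is the start symbol.
FOLLOW(S): S appears on no right-hand side. Thus FOLLOW(S) = {$}.
FOLLOW(N): in S→c N, the suffix after N is empty, so FOLLOW(N) ⊇ FOLLOW(S) = {$}. Thus FOLLOW(N) = {$}.
For N → λ: FIRST(λ) = {λ}, so it goes in M[N, t] for t ∈ {}; since λ ∈ FIRST, also for every t ∈ FOLLOW(N) = {$}.
For N → f: FIRST(f) = {f}, so it goes in M[N, t] for t ∈ {f}.

N → f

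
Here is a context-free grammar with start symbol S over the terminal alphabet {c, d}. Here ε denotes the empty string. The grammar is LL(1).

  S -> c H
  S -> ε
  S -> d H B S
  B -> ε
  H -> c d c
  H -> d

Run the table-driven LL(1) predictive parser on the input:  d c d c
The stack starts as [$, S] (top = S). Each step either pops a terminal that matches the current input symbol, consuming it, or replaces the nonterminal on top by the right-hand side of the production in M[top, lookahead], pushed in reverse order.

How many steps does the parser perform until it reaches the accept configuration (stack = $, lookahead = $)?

8

step 1: stack=$ S  input=d c d c $  — expand S -> d H B S
step 2: stack=$ S B H d  input=d c d c $  — match d
step 3: stack=$ S B H  input=c d c $  — expand H -> c d c
step 4: stack=$ S B c d c  input=c d c $  — match c
step 5: stack=$ S B c d  input=d c $  — match d
step 6: stack=$ S B c  input=c $  — match c
step 7: stack=$ S B  input=$  — expand B -> ε
step 8: stack=$ S  input=$  — expand S -> ε
Accept reached after 8 steps.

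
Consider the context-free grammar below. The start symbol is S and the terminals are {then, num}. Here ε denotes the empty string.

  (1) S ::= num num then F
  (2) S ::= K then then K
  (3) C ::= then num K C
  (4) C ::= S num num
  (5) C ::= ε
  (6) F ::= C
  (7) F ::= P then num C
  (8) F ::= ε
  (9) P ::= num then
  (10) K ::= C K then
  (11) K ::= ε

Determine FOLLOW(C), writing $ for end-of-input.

FIRST(P) = {num}
FIRST(S) = {num, then}  (via K then then K)
FIRST(C) = {ε, num, then}  (via S num num)
FIRST(F) = {ε, num, then}  (via C, P then num C)
FIRST(K) = {ε, num, then}  (via C K then)
FOLLOW(S) includes $ since S is the start symbol.
FOLLOW(S): in C::=S num num, S is followed by num num with FIRST {num}. Thus FOLLOW(S) = {$, num}.
FOLLOW(F): in S::=num num then F, the suffix after F is empty, so FOLLOW(F) ⊇ FOLLOW(S) = {$, num}. Thus FOLLOW(F) = {$, num}.
FOLLOW(C): in C::=then num K C, the suffix after C is empty (adds nothing new); in F::=C, the suffix after C is empty, so FOLLOW(C) ⊇ FOLLOW(F) = {$, num}; in F::=P then num C, the suffix after C is empty, so FOLLOW(C) ⊇ FOLLOW(F) = {$, num}; in K::=C K then, C is followed by K then with FIRST {num, then}. Thus FOLLOW(C) = {$, num, then}.
FOLLOW(P): in F::=P then num C, P is followed by then num C with FIRST {then}. Thus FOLLOW(P) = {then}.
FOLLOW(K): in S::=K then then K (occurrence 1), K is followed by then then K with FIRST {then}; in S::=K then then K (occurrence 2), the suffix after K is empty, so FOLLOW(K) ⊇ FOLLOW(S) = {$, num}; in C::=then num K C, K is followed by C with FIRST {ε, num, then}; in C::=then num K C, the suffix after K is nullable, so FOLLOW(K) ⊇ FOLLOW(C) = {$, num, then}; in K::=C K then, K is followed by then with FIRST {then}. Thus FOLLOW(K) = {$, num, then}.

{$, num, then}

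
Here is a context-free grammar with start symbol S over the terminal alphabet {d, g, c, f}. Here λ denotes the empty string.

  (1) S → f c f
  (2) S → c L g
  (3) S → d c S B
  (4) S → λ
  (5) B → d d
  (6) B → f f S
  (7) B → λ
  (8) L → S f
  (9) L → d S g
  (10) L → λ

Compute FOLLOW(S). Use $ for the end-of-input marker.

{$, d, f, g}

FIRST(S): from S→f c f we get {f}; from S→c L g we get {c}; from S→d c S B we get {d}; from S→λ we get {λ}. So FIRST(S) = {λ, c, d, f}.
FIRST(B): from B→d d we get {d}; from B→f f S we get {f}; from B→λ we get {λ}. So FIRST(B) = {λ, d, f}.
FIRST(L): from L→S f we get {c, d, f}; from L→d S g we get {d}; from L→λ we get {λ}. So FIRST(L) = {λ, c, d, f}.
FOLLOW(S) includes $ since S is the start symbol.
FOLLOW(L): in S→c L g, L is followed by g with FIRST {g}. Thus FOLLOW(L) = {g}.
FOLLOW(S): in S→d c S B, S is followed by B with FIRST {λ, d, f}; in S→d c S B, the suffix after S is nullable (adds nothing new); in B→f f S, the suffix after S is empty, so FOLLOW(S) ⊇ FOLLOW(B) = {$, d, f, g}; in L→S f, S is followed by f with FIRST {f}; in L→d S g, S is followed by g with FIRST {g}. Thus FOLLOW(S) = {$, d, f, g}.
FOLLOW(B): in S→d c S B, the suffix after B is empty, so FOLLOW(B) ⊇ FOLLOW(S) = {$, d, f, g}. Thus FOLLOW(B) = {$, d, f, g}.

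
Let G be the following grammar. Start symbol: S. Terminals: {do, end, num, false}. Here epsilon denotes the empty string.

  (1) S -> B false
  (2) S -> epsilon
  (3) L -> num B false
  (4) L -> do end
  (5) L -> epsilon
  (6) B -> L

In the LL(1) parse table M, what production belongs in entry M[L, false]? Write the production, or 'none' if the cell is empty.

L -> epsilon

FIRST(L): from L->num B false we get {num}; from L->do end we get {do}; from L->epsilon we get {epsilon}. So FIRST(L) = {epsilon, do, num}.
FIRST(B): from B->L we get {epsilon, do, num}. So FIRST(B) = {epsilon, do, num}.
FIRST(S): from S->B false we get {do, false, num}; from S->epsilon we get {epsilon}. So FIRST(S) = {epsilon, do, false, num}.
FOLLOW(S) includes $ since S is the start symbol.
FOLLOW(B): in S->B false, B is followed by false with FIRST {false}; in L->num B false, B is followed by false with FIRST {false}. Thus FOLLOW(B) = {false}.
FOLLOW(L): in B->L, the suffix after L is empty, so FOLLOW(L) ⊇ FOLLOW(B) = {false}. Thus FOLLOW(L) = {false}.
For L -> num B false: FIRST(num B false) = {num}, so it goes in M[L, t] for t ∈ {num}.
For L -> do end: FIRST(do end) = {do}, so it goes in M[L, t] for t ∈ {do}.
For L -> epsilon: FIRST(epsilon) = {epsilon}, so it goes in M[L, t] for t ∈ {}; since epsilon ∈ FIRST, also for every t ∈ FOLLOW(L) = {false}.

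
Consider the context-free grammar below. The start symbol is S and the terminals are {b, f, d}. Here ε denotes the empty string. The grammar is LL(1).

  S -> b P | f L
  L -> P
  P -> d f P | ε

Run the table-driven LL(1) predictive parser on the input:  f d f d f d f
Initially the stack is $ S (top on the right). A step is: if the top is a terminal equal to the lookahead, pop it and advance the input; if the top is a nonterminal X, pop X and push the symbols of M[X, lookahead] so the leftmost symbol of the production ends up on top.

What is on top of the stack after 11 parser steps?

f

      Stack    Input            Action
   1  $ S      f d f d f d f $  expand S -> f L
   2  $ L f    f d f d f d f $  match f
   3  $ L      d f d f d f $    expand L -> P
   4  $ P      d f d f d f $    expand P -> d f P
   5  $ P f d  d f d f d f $    match d
   6  $ P f    f d f d f $      match f
   7  $ P      d f d f $        expand P -> d f P
   8  $ P f d  d f d f $        match d
   9  $ P f    f d f $          match f
  10  $ P      d f $            expand P -> d f P
  11  $ P f d  d f $            match d
Stack after step 11: $ P f (top = f).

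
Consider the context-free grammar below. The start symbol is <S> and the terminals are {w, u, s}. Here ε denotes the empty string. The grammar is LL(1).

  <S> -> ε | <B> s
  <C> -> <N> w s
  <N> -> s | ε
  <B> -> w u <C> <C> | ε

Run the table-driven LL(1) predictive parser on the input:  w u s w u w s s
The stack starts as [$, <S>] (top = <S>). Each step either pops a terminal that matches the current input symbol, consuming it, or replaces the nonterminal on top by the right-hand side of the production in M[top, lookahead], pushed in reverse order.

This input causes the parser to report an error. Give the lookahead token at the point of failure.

u

step 1: stack=$ <S>  input=w u s w u w s s $  — expand <S> -> <B> s
step 2: stack=$ s <B>  input=w u s w u w s s $  — expand <B> -> w u <C> <C>
step 3: stack=$ s <C> <C> u w  input=w u s w u w s s $  — match w
step 4: stack=$ s <C> <C> u  input=u s w u w s s $  — match u
step 5: stack=$ s <C> <C>  input=s w u w s s $  — expand <C> -> <N> w s
step 6: stack=$ s <C> s w <N>  input=s w u w s s $  — expand <N> -> s
step 7: stack=$ s <C> s w s  input=s w u w s s $  — match s
step 8: stack=$ s <C> s w  input=w u w s s $  — match w
step 9: stack=$ s <C> s  input=u w s s $  — error: top is terminal s but lookahead is u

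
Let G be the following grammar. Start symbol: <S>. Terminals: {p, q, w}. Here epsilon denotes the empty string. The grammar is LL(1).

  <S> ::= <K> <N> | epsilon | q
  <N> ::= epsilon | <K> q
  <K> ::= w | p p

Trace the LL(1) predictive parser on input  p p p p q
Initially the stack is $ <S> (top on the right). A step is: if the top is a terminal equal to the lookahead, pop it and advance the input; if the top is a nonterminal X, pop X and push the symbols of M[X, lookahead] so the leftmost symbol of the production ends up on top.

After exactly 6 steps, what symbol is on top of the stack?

     Stack      Input        Action
  1  $ <S>      p p p p q $  expand <S> ::= <K> <N>
  2  $ <N> <K>  p p p p q $  expand <K> ::= p p
  3  $ <N> p p  p p p p q $  match p
  4  $ <N> p    p p p q $    match p
  5  $ <N>      p p q $      expand <N> ::= <K> q
  6  $ q <K>    p p q $      expand <K> ::= p p
Stack after step 6: $ q p p (top = p).

p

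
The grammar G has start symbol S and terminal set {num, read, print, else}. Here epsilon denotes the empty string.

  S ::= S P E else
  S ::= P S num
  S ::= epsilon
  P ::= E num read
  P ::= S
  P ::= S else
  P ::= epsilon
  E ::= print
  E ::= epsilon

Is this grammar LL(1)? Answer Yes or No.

No

FIRST(S) = {epsilon, else, num, print}
FIRST(P) = {epsilon, else, num, print}
FIRST(E) = {epsilon, print}
FOLLOW(S) = {$, else, num, print}
FOLLOW(P) = {else, num, print}
FOLLOW(E) = {else, num}
Cell M[P, else] receives both P ::= S and P ::= S else and P ::= epsilon — the grammar is not LL(1).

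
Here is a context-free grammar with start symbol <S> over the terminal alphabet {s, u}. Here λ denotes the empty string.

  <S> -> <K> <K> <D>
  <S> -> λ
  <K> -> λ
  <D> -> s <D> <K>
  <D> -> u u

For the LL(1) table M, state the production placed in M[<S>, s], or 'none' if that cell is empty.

FIRST(<K>) = {λ}
FIRST(<D>) = {s, u}
FIRST(<S>) = {λ, s, u}  (via <K> <K> <D>)
FOLLOW(<S>) includes $ since <S> is the start symbol.
FOLLOW(<S>): <S> appears on no right-hand side. Thus FOLLOW(<S>) = {$}.
For <S> -> <K> <K> <D>: FIRST(<K> <K> <D>) = {s, u}, so it goes in M[<S>, t] for t ∈ {s, u}.
For <S> -> λ: FIRST(λ) = {λ}, so it goes in M[<S>, t] for t ∈ {}; since λ ∈ FIRST, also for every t ∈ FOLLOW(<S>) = {$}.

<S> -> <K> <K> <D>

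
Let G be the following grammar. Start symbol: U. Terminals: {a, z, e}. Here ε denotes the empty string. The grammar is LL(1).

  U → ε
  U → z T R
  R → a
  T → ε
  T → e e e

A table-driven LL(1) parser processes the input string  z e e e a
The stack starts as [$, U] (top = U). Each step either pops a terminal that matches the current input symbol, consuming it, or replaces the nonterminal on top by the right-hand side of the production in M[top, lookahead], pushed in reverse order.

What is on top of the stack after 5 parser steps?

step 1: stack=$ U  input=z e e e a $  — expand U → z T R
step 2: stack=$ R T z  input=z e e e a $  — match z
step 3: stack=$ R T  input=e e e a $  — expand T → e e e
step 4: stack=$ R e e e  input=e e e a $  — match e
step 5: stack=$ R e e  input=e e a $  — match e
Stack after step 5: $ R e (top = e).

e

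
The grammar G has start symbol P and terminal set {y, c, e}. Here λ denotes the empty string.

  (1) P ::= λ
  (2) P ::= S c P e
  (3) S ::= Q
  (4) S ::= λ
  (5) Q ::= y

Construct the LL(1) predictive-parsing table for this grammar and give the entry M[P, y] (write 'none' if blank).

P ::= S c P e

FIRST(Q) = {y}
FIRST(S) = {λ, y}  (via Q)
FIRST(P) = {λ, c, y}  (via S c P e)
FOLLOW(P) includes $ since P is the start symbol.
FOLLOW(P): in P::=S c P e, P is followed by e with FIRST {e}. Thus FOLLOW(P) = {$, e}.
For P ::= λ: FIRST(λ) = {λ}, so it goes in M[P, t] for t ∈ {}; since λ ∈ FIRST, also for every t ∈ FOLLOW(P) = {$, e}.
For P ::= S c P e: FIRST(S c P e) = {c, y}, so it goes in M[P, t] for t ∈ {c, y}.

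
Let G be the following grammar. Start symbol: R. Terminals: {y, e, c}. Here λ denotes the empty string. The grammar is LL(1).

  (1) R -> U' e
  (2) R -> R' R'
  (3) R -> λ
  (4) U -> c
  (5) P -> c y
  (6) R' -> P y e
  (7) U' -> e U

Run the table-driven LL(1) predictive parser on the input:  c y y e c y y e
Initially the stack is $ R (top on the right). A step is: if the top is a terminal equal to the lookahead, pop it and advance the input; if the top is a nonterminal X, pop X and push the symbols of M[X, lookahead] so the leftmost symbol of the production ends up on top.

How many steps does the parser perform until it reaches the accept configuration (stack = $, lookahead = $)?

step 1: stack=$ R  input=c y y e c y y e $  — expand R -> R' R'
step 2: stack=$ R' R'  input=c y y e c y y e $  — expand R' -> P y e
step 3: stack=$ R' e y P  input=c y y e c y y e $  — expand P -> c y
step 4: stack=$ R' e y y c  input=c y y e c y y e $  — match c
step 5: stack=$ R' e y y  input=y y e c y y e $  — match y
step 6: stack=$ R' e y  input=y e c y y e $  — match y
step 7: stack=$ R' e  input=e c y y e $  — match e
step 8: stack=$ R'  input=c y y e $  — expand R' -> P y e
step 9: stack=$ e y P  input=c y y e $  — expand P -> c y
step 10: stack=$ e y y c  input=c y y e $  — match c
step 11: stack=$ e y y  input=y y e $  — match y
step 12: stack=$ e y  input=y e $  — match y
step 13: stack=$ e  input=e $  — match e
Accept reached after 13 steps.

13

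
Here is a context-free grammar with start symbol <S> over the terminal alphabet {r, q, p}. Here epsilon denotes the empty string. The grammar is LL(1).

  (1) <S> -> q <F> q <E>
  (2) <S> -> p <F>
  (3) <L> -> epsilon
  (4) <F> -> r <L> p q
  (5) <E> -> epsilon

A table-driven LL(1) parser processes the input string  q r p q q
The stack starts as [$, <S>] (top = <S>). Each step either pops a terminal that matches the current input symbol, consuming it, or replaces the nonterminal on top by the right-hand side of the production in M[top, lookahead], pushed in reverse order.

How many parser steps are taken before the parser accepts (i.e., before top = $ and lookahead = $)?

     Stack              Input        Action
  1  $ <S>              q r p q q $  expand <S> -> q <F> q <E>
  2  $ <E> q <F> q      q r p q q $  match q
  3  $ <E> q <F>        r p q q $    expand <F> -> r <L> p q
  4  $ <E> q q p <L> r  r p q q $    match r
  5  $ <E> q q p <L>    p q q $      expand <L> -> epsilon
  6  $ <E> q q p        p q q $      match p
  7  $ <E> q q          q q $        match q
  8  $ <E> q            q $          match q
  9  $ <E>              $            expand <E> -> epsilon
Accept reached after 9 steps.

9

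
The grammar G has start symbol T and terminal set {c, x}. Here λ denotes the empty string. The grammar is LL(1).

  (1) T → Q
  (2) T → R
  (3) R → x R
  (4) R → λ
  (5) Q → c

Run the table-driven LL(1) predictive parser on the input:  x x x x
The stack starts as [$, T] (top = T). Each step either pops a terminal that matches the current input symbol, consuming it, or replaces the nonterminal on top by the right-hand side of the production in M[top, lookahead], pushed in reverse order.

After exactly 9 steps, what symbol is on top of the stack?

step 1: stack=$ T  input=x x x x $  — expand T → R
step 2: stack=$ R  input=x x x x $  — expand R → x R
step 3: stack=$ R x  input=x x x x $  — match x
step 4: stack=$ R  input=x x x $  — expand R → x R
step 5: stack=$ R x  input=x x x $  — match x
step 6: stack=$ R  input=x x $  — expand R → x R
step 7: stack=$ R x  input=x x $  — match x
step 8: stack=$ R  input=x $  — expand R → x R
step 9: stack=$ R x  input=x $  — match x
Stack after step 9: $ R (top = R).

R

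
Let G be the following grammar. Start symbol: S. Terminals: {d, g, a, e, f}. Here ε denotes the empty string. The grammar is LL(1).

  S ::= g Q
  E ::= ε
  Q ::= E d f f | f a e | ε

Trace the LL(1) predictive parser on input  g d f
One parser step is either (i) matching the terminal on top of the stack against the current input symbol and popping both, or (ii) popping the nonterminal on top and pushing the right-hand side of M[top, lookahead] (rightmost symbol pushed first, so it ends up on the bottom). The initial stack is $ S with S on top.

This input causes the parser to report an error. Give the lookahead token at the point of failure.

$

     Stack      Input    Action
  1  $ S        g d f $  expand S ::= g Q
  2  $ Q g      g d f $  match g
  3  $ Q        d f $    expand Q ::= E d f f
  4  $ f f d E  d f $    expand E ::= ε
  5  $ f f d    d f $    match d
  6  $ f f      f $      match f
  7  $ f        $        error: top is terminal f but lookahead is $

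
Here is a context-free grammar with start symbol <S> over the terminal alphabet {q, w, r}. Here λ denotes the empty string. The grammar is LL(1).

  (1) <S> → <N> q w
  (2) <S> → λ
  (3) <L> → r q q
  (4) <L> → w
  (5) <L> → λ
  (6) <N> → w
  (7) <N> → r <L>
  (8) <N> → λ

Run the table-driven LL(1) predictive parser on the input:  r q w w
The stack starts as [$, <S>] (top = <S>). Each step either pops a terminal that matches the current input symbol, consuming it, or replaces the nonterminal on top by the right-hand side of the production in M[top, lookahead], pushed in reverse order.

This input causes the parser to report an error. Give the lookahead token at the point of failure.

w

step 1: stack=$ <S>  input=r q w w $  — expand <S> → <N> q w
step 2: stack=$ w q <N>  input=r q w w $  — expand <N> → r <L>
step 3: stack=$ w q <L> r  input=r q w w $  — match r
step 4: stack=$ w q <L>  input=q w w $  — expand <L> → λ
step 5: stack=$ w q  input=q w w $  — match q
step 6: stack=$ w  input=w w $  — match w
step 7: stack=$  input=w $  — error: stack empty but input remains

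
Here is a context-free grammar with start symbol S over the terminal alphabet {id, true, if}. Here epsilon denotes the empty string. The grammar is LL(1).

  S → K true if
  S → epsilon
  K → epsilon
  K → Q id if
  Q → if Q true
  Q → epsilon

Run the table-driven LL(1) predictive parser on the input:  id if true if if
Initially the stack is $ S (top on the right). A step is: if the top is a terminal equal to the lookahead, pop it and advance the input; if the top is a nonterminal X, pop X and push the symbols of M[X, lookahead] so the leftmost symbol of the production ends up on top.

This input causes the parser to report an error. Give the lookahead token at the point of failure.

     Stack              Input               Action
  1  $ S                id if true if if $  expand S → K true if
  2  $ if true K        id if true if if $  expand K → Q id if
  3  $ if true if id Q  id if true if if $  expand Q → epsilon
  4  $ if true if id    id if true if if $  match id
  5  $ if true if       if true if if $     match if
  6  $ if true          true if if $        match true
  7  $ if               if if $             match if
  8  $                  if $                error: stack empty but input remains

if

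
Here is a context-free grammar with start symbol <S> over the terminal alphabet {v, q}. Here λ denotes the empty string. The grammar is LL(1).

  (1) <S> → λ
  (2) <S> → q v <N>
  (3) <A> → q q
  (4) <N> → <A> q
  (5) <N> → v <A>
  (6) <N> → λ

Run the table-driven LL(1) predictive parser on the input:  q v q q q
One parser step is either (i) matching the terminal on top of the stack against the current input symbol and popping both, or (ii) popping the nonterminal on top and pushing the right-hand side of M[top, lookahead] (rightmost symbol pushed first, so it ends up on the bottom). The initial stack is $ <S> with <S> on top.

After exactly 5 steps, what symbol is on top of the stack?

     Stack      Input        Action
  1  $ <S>      q v q q q $  expand <S> → q v <N>
  2  $ <N> v q  q v q q q $  match q
  3  $ <N> v    v q q q $    match v
  4  $ <N>      q q q $      expand <N> → <A> q
  5  $ q <A>    q q q $      expand <A> → q q
Stack after step 5: $ q q q (top = q).

q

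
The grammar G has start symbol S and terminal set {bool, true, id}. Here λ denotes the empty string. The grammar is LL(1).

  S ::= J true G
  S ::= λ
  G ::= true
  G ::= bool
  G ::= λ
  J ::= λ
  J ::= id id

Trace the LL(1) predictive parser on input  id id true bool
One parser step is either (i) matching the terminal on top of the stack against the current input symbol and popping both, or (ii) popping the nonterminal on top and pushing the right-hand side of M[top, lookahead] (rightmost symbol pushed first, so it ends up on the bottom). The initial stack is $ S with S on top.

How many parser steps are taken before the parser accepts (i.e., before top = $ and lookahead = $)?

step 1: stack=$ S  input=id id true bool $  — expand S ::= J true G
step 2: stack=$ G true J  input=id id true bool $  — expand J ::= id id
step 3: stack=$ G true id id  input=id id true bool $  — match id
step 4: stack=$ G true id  input=id true bool $  — match id
step 5: stack=$ G true  input=true bool $  — match true
step 6: stack=$ G  input=bool $  — expand G ::= bool
step 7: stack=$ bool  input=bool $  — match bool
Accept reached after 7 steps.

7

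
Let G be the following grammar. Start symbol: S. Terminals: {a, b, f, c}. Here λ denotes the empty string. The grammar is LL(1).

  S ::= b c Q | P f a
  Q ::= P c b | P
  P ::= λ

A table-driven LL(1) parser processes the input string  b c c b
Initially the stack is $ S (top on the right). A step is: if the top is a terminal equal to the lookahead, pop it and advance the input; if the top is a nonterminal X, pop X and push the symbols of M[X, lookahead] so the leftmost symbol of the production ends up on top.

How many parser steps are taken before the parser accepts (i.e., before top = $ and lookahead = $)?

step 1: stack=$ S  input=b c c b $  — expand S ::= b c Q
step 2: stack=$ Q c b  input=b c c b $  — match b
step 3: stack=$ Q c  input=c c b $  — match c
step 4: stack=$ Q  input=c b $  — expand Q ::= P c b
step 5: stack=$ b c P  input=c b $  — expand P ::= λ
step 6: stack=$ b c  input=c b $  — match c
step 7: stack=$ b  input=b $  — match b
Accept reached after 7 steps.

7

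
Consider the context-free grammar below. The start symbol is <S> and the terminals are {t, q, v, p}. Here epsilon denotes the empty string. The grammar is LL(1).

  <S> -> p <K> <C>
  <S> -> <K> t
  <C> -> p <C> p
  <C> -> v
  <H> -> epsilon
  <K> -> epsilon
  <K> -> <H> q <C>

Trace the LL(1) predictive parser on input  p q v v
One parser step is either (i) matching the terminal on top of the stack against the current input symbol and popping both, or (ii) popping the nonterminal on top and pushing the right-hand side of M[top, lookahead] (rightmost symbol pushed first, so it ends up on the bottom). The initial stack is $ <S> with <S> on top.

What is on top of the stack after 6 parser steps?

v

step 1: stack=$ <S>  input=p q v v $  — expand <S> -> p <K> <C>
step 2: stack=$ <C> <K> p  input=p q v v $  — match p
step 3: stack=$ <C> <K>  input=q v v $  — expand <K> -> <H> q <C>
step 4: stack=$ <C> <C> q <H>  input=q v v $  — expand <H> -> epsilon
step 5: stack=$ <C> <C> q  input=q v v $  — match q
step 6: stack=$ <C> <C>  input=v v $  — expand <C> -> v
Stack after step 6: $ <C> v (top = v).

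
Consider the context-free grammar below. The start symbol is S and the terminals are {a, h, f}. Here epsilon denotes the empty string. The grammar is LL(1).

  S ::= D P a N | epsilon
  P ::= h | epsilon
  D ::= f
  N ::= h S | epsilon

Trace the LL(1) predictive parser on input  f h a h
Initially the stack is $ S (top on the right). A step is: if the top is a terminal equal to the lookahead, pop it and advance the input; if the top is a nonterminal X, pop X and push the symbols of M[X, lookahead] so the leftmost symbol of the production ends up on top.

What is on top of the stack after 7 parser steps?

     Stack      Input      Action
  1  $ S        f h a h $  expand S ::= D P a N
  2  $ N a P D  f h a h $  expand D ::= f
  3  $ N a P f  f h a h $  match f
  4  $ N a P    h a h $    expand P ::= h
  5  $ N a h    h a h $    match h
  6  $ N a      a h $      match a
  7  $ N        h $        expand N ::= h S
Stack after step 7: $ S h (top = h).

h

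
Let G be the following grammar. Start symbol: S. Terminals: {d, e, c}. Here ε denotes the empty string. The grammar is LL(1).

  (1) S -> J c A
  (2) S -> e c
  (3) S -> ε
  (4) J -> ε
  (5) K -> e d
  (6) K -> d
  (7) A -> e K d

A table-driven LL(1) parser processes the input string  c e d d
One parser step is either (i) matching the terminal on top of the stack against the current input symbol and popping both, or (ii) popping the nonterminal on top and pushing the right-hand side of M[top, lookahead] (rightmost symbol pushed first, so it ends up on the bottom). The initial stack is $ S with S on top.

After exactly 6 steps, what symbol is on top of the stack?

step 1: stack=$ S  input=c e d d $  — expand S -> J c A
step 2: stack=$ A c J  input=c e d d $  — expand J -> ε
step 3: stack=$ A c  input=c e d d $  — match c
step 4: stack=$ A  input=e d d $  — expand A -> e K d
step 5: stack=$ d K e  input=e d d $  — match e
step 6: stack=$ d K  input=d d $  — expand K -> d
Stack after step 6: $ d d (top = d).

d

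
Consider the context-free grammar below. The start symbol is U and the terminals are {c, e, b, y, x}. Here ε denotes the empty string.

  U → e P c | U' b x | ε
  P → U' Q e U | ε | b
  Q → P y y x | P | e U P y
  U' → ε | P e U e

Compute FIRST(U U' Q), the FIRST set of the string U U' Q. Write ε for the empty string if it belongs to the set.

FIRST(U) = {ε, b, e, y}  (via U' b x)
FIRST(P) = {ε, b, e, y}  (via U' Q e U)
FIRST(Q) = {ε, b, e, y}  (via P y y x, P)
FIRST(U') = {ε, b, e, y}  (via P e U e)
FIRST(U U' Q): take FIRST of each symbol in turn, carrying on past any symbol whose FIRST contains ε; result {ε, b, e, y}.

{ε, b, e, y}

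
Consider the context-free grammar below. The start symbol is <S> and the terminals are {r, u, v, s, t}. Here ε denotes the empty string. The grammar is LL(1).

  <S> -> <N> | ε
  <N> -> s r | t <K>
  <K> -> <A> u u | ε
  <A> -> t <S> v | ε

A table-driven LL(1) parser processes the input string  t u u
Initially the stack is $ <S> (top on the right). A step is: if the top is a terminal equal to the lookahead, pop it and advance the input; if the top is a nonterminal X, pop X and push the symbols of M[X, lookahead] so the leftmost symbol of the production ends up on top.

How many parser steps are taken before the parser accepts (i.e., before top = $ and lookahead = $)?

step 1: stack=$ <S>  input=t u u $  — expand <S> -> <N>
step 2: stack=$ <N>  input=t u u $  — expand <N> -> t <K>
step 3: stack=$ <K> t  input=t u u $  — match t
step 4: stack=$ <K>  input=u u $  — expand <K> -> <A> u u
step 5: stack=$ u u <A>  input=u u $  — expand <A> -> ε
step 6: stack=$ u u  input=u u $  — match u
step 7: stack=$ u  input=u $  — match u
Accept reached after 7 steps.

7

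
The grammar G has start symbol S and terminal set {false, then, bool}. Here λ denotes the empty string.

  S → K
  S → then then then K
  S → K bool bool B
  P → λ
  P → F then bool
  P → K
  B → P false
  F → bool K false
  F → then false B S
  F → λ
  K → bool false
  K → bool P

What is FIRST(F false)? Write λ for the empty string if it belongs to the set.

{bool, false, then}

FIRST(F): from F→bool K false we get {bool}; from F→then false B S we get {then}; from F→λ we get {λ}. So FIRST(F) = {λ, bool, then}.
FIRST(K): from K→bool false we get {bool}; from K→bool P we get {bool}. So FIRST(K) = {bool}.
FIRST(S): from S→K we get {bool}; from S→then then then K we get {then}; from S→K bool bool B we get {bool}. So FIRST(S) = {bool, then}.
FIRST(P): from P→λ we get {λ}; from P→F then bool we get {bool, then}; from P→K we get {bool}. So FIRST(P) = {λ, bool, then}.
FIRST(B): from B→P false we get {bool, false, then}. So FIRST(B) = {bool, false, then}.
FIRST(F false): take FIRST of each symbol in turn, carrying on past any symbol whose FIRST contains λ; result {bool, false, then}.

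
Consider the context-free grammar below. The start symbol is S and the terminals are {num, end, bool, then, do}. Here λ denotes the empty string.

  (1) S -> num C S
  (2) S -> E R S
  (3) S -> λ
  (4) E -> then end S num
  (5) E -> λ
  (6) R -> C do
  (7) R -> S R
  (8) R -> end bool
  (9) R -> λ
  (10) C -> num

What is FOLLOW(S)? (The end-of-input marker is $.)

{$, end, num, then}

FIRST(E) = {λ, then}
FIRST(C) = {num}
FIRST(S) = {λ, end, num, then}  (via E R S)
FIRST(R) = {λ, end, num, then}  (via C do, S R)
FOLLOW(S) includes $ since S is the start symbol.
FOLLOW(S): in S->num C S, the suffix after S is empty (adds nothing new); in S->E R S, the suffix after S is empty (adds nothing new); in E->then end S num, S is followed by num with FIRST {num}; in R->S R, S is followed by R with FIRST {λ, end, num, then}; in R->S R, the suffix after S is nullable, so FOLLOW(S) ⊇ FOLLOW(R) = {$, end, num, then}. Thus FOLLOW(S) = {$, end, num, then}.
FOLLOW(E): in S->E R S, E is followed by R S with FIRST {λ, end, num, then}; in S->E R S, the suffix after E is nullable, so FOLLOW(E) ⊇ FOLLOW(S) = {$, end, num, then}. Thus FOLLOW(E) = {$, end, num, then}.
FOLLOW(R): in S->E R S, R is followed by S with FIRST {λ, end, num, then}; in S->E R S, the suffix after R is nullable, so FOLLOW(R) ⊇ FOLLOW(S) = {$, end, num, then}; in R->S R, the suffix after R is empty (adds nothing new). Thus FOLLOW(R) = {$, end, num, then}.
FOLLOW(C): in S->num C S, C is followed by S with FIRST {λ, end, num, then}; in S->num C S, the suffix after C is nullable, so FOLLOW(C) ⊇ FOLLOW(S) = {$, end, num, then}; in R->C do, C is followed by do with FIRST {do}. Thus FOLLOW(C) = {$, do, end, num, then}.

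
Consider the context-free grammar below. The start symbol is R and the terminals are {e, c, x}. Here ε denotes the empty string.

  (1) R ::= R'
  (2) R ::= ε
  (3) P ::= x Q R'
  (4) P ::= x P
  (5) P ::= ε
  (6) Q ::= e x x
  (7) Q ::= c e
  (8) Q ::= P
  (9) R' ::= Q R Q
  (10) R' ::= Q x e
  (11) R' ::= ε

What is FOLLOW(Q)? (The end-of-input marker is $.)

FIRST(P) = {ε, x}
FIRST(Q) = {ε, c, e, x}  (via P)
FIRST(R) = {ε, c, e, x}  (via R')
FIRST(R') = {ε, c, e, x}  (via Q R Q, Q x e)
FOLLOW(R) includes $ since R is the start symbol.
FOLLOW(R): in R'::=Q R Q, R is followed by Q with FIRST {ε, c, e, x}; in R'::=Q R Q, the suffix after R is nullable, so FOLLOW(R) ⊇ FOLLOW(R') = {$, c, e, x}. Thus FOLLOW(R) = {$, c, e, x}.
FOLLOW(P): in P::=x P, the suffix after P is empty (adds nothing new); in Q::=P, the suffix after P is empty, so FOLLOW(P) ⊇ FOLLOW(Q) = {$, c, e, x}. Thus FOLLOW(P) = {$, c, e, x}.
FOLLOW(R'): in R::=R', the suffix after R' is empty, so FOLLOW(R') ⊇ FOLLOW(R) = {$, c, e, x}; in P::=x Q R', the suffix after R' is empty, so FOLLOW(R') ⊇ FOLLOW(P) = {$, c, e, x}. Thus FOLLOW(R') = {$, c, e, x}.
FOLLOW(Q): in P::=x Q R', Q is followed by R' with FIRST {ε, c, e, x}; in P::=x Q R', the suffix after Q is nullable, so FOLLOW(Q) ⊇ FOLLOW(P) = {$, c, e, x}; in R'::=Q R Q (occurrence 1), Q is followed by R Q with FIRST {ε, c, e, x}; in R'::=Q R Q (occurrence 1), the suffix after Q is nullable, so FOLLOW(Q) ⊇ FOLLOW(R') = {$, c, e, x}; in R'::=Q R Q (occurrence 2), the suffix after Q is empty, so FOLLOW(Q) ⊇ FOLLOW(R') = {$, c, e, x}; in R'::=Q x e, Q is followed by x e with FIRST {x}. Thus FOLLOW(Q) = {$, c, e, x}.

{$, c, e, x}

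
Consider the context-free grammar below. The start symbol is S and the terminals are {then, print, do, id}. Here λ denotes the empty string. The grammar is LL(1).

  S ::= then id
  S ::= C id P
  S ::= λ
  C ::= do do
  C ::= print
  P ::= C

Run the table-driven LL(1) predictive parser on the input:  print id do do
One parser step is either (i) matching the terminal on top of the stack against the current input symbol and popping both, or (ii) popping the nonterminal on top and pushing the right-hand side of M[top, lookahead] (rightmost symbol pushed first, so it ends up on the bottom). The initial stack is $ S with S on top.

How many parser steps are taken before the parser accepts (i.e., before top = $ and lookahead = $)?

     Stack         Input             Action
  1  $ S           print id do do $  expand S ::= C id P
  2  $ P id C      print id do do $  expand C ::= print
  3  $ P id print  print id do do $  match print
  4  $ P id        id do do $        match id
  5  $ P           do do $           expand P ::= C
  6  $ C           do do $           expand C ::= do do
  7  $ do do       do do $           match do
  8  $ do          do $              match do
Accept reached after 8 steps.

8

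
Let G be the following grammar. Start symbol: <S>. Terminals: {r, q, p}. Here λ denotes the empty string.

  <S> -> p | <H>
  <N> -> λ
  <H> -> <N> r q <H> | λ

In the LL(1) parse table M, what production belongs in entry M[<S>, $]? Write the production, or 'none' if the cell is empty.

FIRST(<N>) = {λ}
FIRST(<H>) = {λ, r}  (via <N> r q <H>)
FIRST(<S>) = {λ, p, r}  (via <H>)
FOLLOW(<S>) includes $ since <S> is the start symbol.
FOLLOW(<S>): <S> appears on no right-hand side. Thus FOLLOW(<S>) = {$}.
For <S> -> p: FIRST(p) = {p}, so it goes in M[<S>, t] for t ∈ {p}.
For <S> -> <H>: FIRST(<H>) = {λ, r}, so it goes in M[<S>, t] for t ∈ {r}; since λ ∈ FIRST, also for every t ∈ FOLLOW(<S>) = {$}.

<S> -> <H>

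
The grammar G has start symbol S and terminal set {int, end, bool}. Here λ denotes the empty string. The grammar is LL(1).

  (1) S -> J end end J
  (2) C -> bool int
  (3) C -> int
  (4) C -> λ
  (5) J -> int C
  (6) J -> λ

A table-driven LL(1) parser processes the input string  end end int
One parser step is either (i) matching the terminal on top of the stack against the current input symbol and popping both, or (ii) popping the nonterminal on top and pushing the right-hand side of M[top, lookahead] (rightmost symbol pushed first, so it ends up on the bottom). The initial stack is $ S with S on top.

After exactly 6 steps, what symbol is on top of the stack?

     Stack          Input          Action
  1  $ S            end end int $  expand S -> J end end J
  2  $ J end end J  end end int $  expand J -> λ
  3  $ J end end    end end int $  match end
  4  $ J end        end int $      match end
  5  $ J            int $          expand J -> int C
  6  $ C int        int $          match int
Stack after step 6: $ C (top = C).

C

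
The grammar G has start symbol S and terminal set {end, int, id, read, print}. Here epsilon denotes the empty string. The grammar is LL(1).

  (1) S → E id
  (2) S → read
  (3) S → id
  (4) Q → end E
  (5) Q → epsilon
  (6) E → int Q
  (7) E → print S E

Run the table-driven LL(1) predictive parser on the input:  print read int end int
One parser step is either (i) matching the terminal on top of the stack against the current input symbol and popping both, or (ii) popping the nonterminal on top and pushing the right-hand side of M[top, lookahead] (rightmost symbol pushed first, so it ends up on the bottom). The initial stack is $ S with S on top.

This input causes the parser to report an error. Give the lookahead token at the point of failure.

step 1: stack=$ S  input=print read int end int $  — expand S → E id
step 2: stack=$ id E  input=print read int end int $  — expand E → print S E
step 3: stack=$ id E S print  input=print read int end int $  — match print
step 4: stack=$ id E S  input=read int end int $  — expand S → read
step 5: stack=$ id E read  input=read int end int $  — match read
step 6: stack=$ id E  input=int end int $  — expand E → int Q
step 7: stack=$ id Q int  input=int end int $  — match int
step 8: stack=$ id Q  input=end int $  — expand Q → end E
step 9: stack=$ id E end  input=end int $  — match end
step 10: stack=$ id E  input=int $  — expand E → int Q
step 11: stack=$ id Q int  input=int $  — match int
step 12: stack=$ id Q  input=$  — error: M[Q, $] is empty

$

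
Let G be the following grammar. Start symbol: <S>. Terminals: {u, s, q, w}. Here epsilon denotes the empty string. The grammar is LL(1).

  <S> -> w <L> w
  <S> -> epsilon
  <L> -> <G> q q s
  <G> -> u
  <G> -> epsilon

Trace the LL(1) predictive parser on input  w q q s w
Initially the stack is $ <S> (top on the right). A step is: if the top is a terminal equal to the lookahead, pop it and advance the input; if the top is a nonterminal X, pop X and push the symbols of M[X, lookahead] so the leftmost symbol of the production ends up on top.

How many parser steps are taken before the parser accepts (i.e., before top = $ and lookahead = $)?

     Stack          Input        Action
  1  $ <S>          w q q s w $  expand <S> -> w <L> w
  2  $ w <L> w      w q q s w $  match w
  3  $ w <L>        q q s w $    expand <L> -> <G> q q s
  4  $ w s q q <G>  q q s w $    expand <G> -> epsilon
  5  $ w s q q      q q s w $    match q
  6  $ w s q        q s w $      match q
  7  $ w s          s w $        match s
  8  $ w            w $          match w
Accept reached after 8 steps.

8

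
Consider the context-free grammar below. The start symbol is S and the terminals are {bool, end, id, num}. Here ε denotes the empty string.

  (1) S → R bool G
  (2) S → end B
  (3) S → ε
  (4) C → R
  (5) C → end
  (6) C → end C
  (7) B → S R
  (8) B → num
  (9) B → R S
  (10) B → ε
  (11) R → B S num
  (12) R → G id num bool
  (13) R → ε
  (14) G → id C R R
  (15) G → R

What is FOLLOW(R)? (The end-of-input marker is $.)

FIRST(S): from S→R bool G we get {bool, end, id, num}; from S→end B we get {end}; from S→ε we get {ε}. So FIRST(S) = {ε, bool, end, id, num}.
FIRST(C): from C→R we get {ε, bool, end, id, num}; from C→end we get {end}; from C→end C we get {end}. So FIRST(C) = {ε, bool, end, id, num}.
FIRST(B): from B→S R we get {ε, bool, end, id, num}; from B→num we get {num}; from B→R S we get {ε, bool, end, id, num}; from B→ε we get {ε}. So FIRST(B) = {ε, bool, end, id, num}.
FIRST(R): from R→B S num we get {bool, end, id, num}; from R→G id num bool we get {bool, end, id, num}; from R→ε we get {ε}. So FIRST(R) = {ε, bool, end, id, num}.
FIRST(G): from G→id C R R we get {id}; from G→R we get {ε, bool, end, id, num}. So FIRST(G) = {ε, bool, end, id, num}.
FOLLOW(S) includes $ since S is the start symbol.
FOLLOW(S): in B→S R, S is followed by R with FIRST {ε, bool, end, id, num}; in B→S R, the suffix after S is nullable, so FOLLOW(S) ⊇ FOLLOW(B) = {$, bool, end, id, num}; in B→R S, the suffix after S is empty, so FOLLOW(S) ⊇ FOLLOW(B) = {$, bool, end, id, num}; in R→B S num, S is followed by num with FIRST {num}. Thus FOLLOW(S) = {$, bool, end, id, num}.
FOLLOW(B): in S→end B, the suffix after B is empty, so FOLLOW(B) ⊇ FOLLOW(S) = {$, bool, end, id, num}; in R→B S num, B is followed by S num with FIRST {bool, end, id, num}. Thus FOLLOW(B) = {$, bool, end, id, num}.
FOLLOW(G): in S→R bool G, the suffix after G is empty, so FOLLOW(G) ⊇ FOLLOW(S) = {$, bool, end, id, num}; in R→G id num bool, G is followed by id num bool with FIRST {id}. Thus FOLLOW(G) = {$, bool, end, id, num}.
FOLLOW(C): in C→end C, the suffix after C is empty (adds nothing new); in G→id C R R, C is followed by R R with FIRST {ε, bool, end, id, num}; in G→id C R R, the suffix after C is nullable, so FOLLOW(C) ⊇ FOLLOW(G) = {$, bool, end, id, num}. Thus FOLLOW(C) = {$, bool, end, id, num}.
FOLLOW(R): in S→R bool G, R is followed by bool G with FIRST {bool}; in C→R, the suffix after R is empty, so FOLLOW(R) ⊇ FOLLOW(C) = {$, bool, end, id, num}; in B→S R, the suffix after R is empty, so FOLLOW(R) ⊇ FOLLOW(B) = {$, bool, end, id, num}; in B→R S, R is followed by S with FIRST {ε, bool, end, id, num}; in B→R S, the suffix after R is nullable, so FOLLOW(R) ⊇ FOLLOW(B) = {$, bool, end, id, num}; in G→id C R R (occurrence 1), R is followed by R with FIRST {ε, bool, end, id, num}; in G→id C R R (occurrence 1), the suffix after R is nullable, so FOLLOW(R) ⊇ FOLLOW(G) = {$, bool, end, id, num}; in G→id C R R (occurrence 2), the suffix after R is empty, so FOLLOW(R) ⊇ FOLLOW(G) = {$, bool, end, id, num}; in G→R, the suffix after R is empty, so FOLLOW(R) ⊇ FOLLOW(G) = {$, bool, end, id, num}. Thus FOLLOW(R) = {$, bool, end, id, num}.

{$, bool, end, id, num}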